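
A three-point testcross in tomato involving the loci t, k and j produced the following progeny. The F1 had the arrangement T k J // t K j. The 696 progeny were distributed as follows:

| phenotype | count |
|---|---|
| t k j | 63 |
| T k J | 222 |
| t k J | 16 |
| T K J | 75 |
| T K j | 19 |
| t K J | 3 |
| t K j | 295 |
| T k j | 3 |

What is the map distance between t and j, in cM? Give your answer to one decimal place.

5.9 cM

The two rarest classes, T k j and t K J, are the double crossovers. Comparing them with the parentals, only the j allele has switched, so j is the middle locus and the order is k – j – t.
Crossovers in the j–t interval produce the single-crossover classes t k J and T K j (16 + 19 = 35) plus the double crossovers (6).
RF(j–t) = (35 + 6) / 696 = 41/696 = 0.0589 → 5.9 cM.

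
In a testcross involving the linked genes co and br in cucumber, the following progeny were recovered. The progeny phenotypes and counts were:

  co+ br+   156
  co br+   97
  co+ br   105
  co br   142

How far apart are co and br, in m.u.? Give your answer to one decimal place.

40.4 m.u.

The two most frequent classes, co+ br+ (156) and co br (142), are the parental types, so the F1 was co+ br+ / co br.
The recombinant classes are co+ br and co br+: 105 + 97 = 202.
Recombination frequency = 202/500 = 0.4040 ≈ 40.4%, i.e. 40.4 m.u.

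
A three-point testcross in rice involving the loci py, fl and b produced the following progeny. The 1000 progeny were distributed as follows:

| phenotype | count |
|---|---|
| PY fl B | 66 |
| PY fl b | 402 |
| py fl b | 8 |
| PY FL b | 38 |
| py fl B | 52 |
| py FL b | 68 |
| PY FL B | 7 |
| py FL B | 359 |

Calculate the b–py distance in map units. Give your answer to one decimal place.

14.9 map units

The two most frequent reciprocal classes, PY fl b and py FL B, are the parental types, so the F1 was PY fl b / py FL B.
The two rarest classes, py fl b and PY FL B, are the double crossovers. Comparing them with the parentals, only the py allele has switched, so py is the middle locus and the order is fl – py – b.
Crossovers in the py–b interval produce the single-crossover classes PY fl B and py FL b (66 + 68 = 134) plus the double crossovers (15).
RF(py–b) = (134 + 15) / 1000 = 149/1000 = 0.1490 → 14.9 map units.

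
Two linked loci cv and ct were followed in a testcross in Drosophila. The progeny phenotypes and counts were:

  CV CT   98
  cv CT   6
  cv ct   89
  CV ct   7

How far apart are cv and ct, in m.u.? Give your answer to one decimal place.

The two most frequent classes, CV CT (98) and cv ct (89), are the parental types, so the F1 was CV CT / cv ct.
The recombinant classes are CV ct and cv CT: 7 + 6 = 13.
Recombination frequency = 13/200 = 0.0650 ≈ 6.5%, i.e. 6.5 m.u.

6.5 m.u.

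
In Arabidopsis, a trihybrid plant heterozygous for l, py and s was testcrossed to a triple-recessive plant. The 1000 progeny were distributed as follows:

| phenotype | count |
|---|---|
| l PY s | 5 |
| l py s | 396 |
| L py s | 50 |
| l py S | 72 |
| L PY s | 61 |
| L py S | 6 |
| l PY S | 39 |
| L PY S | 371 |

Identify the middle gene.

py

The two most frequent reciprocal classes, L PY S and l py s, are the parental types, so the F1 was L PY S / l py s.
The two rarest classes, L py S and l PY s, are the double crossovers. Comparing them with the parentals, only the py allele has switched, so py is the middle locus and the order is l – py – s.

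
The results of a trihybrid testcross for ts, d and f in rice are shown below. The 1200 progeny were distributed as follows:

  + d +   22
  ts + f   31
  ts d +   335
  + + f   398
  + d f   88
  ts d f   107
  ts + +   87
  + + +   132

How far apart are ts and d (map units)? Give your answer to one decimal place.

19.0 map units

The two most frequent reciprocal classes, + + f and ts d +, are the parental types, so the F1 was + + f / ts d +.
The two rarest classes, ts + f and + d +, are the double crossovers. Comparing them with the parentals, only the ts allele has switched, so ts is the middle locus and the order is d – ts – f.
Crossovers in the d–ts interval produce the single-crossover classes + d f and ts + + (88 + 87 = 175) plus the double crossovers (53).
RF(d–ts) = (175 + 53) / 1200 = 228/1200 = 0.1900 → 19.0 map units.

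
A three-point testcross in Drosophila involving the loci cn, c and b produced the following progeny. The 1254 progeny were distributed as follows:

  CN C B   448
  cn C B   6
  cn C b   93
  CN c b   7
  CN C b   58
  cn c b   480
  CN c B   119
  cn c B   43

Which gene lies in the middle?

cn

The two most frequent reciprocal classes, cn c b and CN C B, are the parental types, so the F1 was cn c b / CN C B.
The two rarest classes, CN c b and cn C B, are the double crossovers. Comparing them with the parentals, only the cn allele has switched, so cn is the middle locus and the order is c – cn – b.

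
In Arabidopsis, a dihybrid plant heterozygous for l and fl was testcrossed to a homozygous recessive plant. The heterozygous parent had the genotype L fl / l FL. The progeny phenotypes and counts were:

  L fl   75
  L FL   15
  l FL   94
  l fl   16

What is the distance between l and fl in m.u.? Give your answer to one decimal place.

15.5 m.u.

The recombinant classes are L FL and l fl: 15 + 16 = 31.
Recombination frequency = 31/200 = 0.1550 ≈ 15.5%, i.e. 15.5 m.u.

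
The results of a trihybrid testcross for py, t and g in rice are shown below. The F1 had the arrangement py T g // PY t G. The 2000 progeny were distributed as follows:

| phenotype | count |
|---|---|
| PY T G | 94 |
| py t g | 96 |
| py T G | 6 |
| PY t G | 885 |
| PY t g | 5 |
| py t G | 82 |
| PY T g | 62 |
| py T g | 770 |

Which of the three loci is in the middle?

The two rarest classes, py T G and PY t g, are the double crossovers. Comparing them with the parentals, only the g allele has switched, so g is the middle locus and the order is py – g – t.

g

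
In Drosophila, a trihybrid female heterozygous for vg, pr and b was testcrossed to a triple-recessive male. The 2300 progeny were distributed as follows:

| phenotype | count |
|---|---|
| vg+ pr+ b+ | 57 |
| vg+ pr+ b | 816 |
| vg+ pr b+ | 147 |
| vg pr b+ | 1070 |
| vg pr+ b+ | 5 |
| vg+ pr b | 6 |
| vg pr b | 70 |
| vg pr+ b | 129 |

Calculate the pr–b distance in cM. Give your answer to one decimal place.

The two most frequent reciprocal classes, vg pr b+ and vg+ pr+ b, are the parental types, so the F1 was vg pr b+ / vg+ pr+ b.
The two rarest classes, vg pr+ b+ and vg+ pr b, are the double crossovers. Comparing them with the parentals, only the pr allele has switched, so pr is the middle locus and the order is vg – pr – b.
Crossovers in the pr–b interval produce the single-crossover classes vg pr b and vg+ pr+ b+ (70 + 57 = 127) plus the double crossovers (11).
RF(pr–b) = (127 + 11) / 2300 = 138/2300 = 0.0600 → 6.0 cM.

6.0 cM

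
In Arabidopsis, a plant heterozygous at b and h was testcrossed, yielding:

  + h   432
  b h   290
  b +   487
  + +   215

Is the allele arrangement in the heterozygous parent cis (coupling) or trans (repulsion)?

The two most frequent classes are + h (432) and b + (487); these are the parental (non-recombinant) types.
So the F1 carried + h on one chromosome and b + on the other — the recessive alleles are on opposite chromosomes (trans / repulsion).

trans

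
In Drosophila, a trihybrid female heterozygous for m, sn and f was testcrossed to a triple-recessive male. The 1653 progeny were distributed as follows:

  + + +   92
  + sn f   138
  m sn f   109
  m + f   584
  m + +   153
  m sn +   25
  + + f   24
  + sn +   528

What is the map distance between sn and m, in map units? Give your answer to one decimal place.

15.1 map units

The two most frequent reciprocal classes, + sn + and m + f, are the parental types, so the F1 was + sn + / m + f.
The two rarest classes, m sn + and + + f, are the double crossovers. Comparing them with the parentals, only the m allele has switched, so m is the middle locus and the order is f – m – sn.
Crossovers in the m–sn interval produce the single-crossover classes + + + and m sn f (92 + 109 = 201) plus the double crossovers (49).
RF(m–sn) = (201 + 49) / 1653 = 250/1653 = 0.1512 → 15.1 map units.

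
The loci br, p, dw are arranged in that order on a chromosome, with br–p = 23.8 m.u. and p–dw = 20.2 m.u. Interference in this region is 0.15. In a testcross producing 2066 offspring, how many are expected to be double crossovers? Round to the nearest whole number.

Map distances give recombination frequencies of 0.238 and 0.202 for the two intervals.
With interference 0.15 (so coincidence = 0.85), expected double-crossover frequency = 0.238 × 0.202 × 0.85 = 0.04086.
Expected number = 0.04086 × 2066 = 84.43 ≈ 84.

84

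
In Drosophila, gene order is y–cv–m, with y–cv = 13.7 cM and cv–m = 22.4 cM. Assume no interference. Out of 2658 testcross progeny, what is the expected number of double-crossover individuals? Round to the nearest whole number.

82

Map distances give recombination frequencies of 0.137 and 0.224 for the two intervals.
With no interference, expected double-crossover frequency = 0.137 × 0.224 = 0.03069.
Expected number = 0.03069 × 2658 = 81.57 ≈ 82.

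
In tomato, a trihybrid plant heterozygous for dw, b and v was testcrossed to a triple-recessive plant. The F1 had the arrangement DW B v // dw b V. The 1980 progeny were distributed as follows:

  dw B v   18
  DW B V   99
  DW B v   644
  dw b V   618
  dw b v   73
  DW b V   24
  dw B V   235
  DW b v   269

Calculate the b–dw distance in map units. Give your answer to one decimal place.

The two rarest classes, dw B v and DW b V, are the double crossovers. Comparing them with the parentals, only the dw allele has switched, so dw is the middle locus and the order is v – dw – b.
Crossovers in the dw–b interval produce the single-crossover classes DW b v and dw B V (269 + 235 = 504) plus the double crossovers (42).
RF(dw–b) = (504 + 42) / 1980 = 546/1980 = 0.2758 → 27.6 map units.

27.6 map units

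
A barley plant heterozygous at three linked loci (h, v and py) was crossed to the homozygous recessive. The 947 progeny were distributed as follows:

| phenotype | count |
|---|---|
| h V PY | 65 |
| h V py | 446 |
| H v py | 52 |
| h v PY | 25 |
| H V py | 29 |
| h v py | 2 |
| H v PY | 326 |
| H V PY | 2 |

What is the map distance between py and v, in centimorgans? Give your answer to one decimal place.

The two most frequent reciprocal classes, h V py and H v PY, are the parental types, so the F1 was h V py / H v PY.
The two rarest classes, h v py and H V PY, are the double crossovers. Comparing them with the parentals, only the v allele has switched, so v is the middle locus and the order is py – v – h.
Crossovers in the py–v interval produce the single-crossover classes h V PY and H v py (65 + 52 = 117) plus the double crossovers (4).
RF(py–v) = (117 + 4) / 947 = 121/947 = 0.1278 → 12.8 centimorgans.

12.8 centimorgans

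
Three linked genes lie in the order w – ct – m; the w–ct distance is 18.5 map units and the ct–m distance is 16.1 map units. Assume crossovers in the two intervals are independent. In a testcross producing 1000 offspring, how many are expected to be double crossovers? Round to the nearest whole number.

30

Map distances give recombination frequencies of 0.185 and 0.161 for the two intervals.
With no interference, expected double-crossover frequency = 0.185 × 0.161 = 0.02978.
Expected number = 0.02978 × 1000 = 29.79 ≈ 30.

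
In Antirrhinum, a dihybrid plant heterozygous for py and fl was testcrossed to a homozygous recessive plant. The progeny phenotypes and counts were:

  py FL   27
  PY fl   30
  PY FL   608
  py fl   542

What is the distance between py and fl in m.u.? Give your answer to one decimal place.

4.7 m.u.

The two most frequent classes, PY FL (608) and py fl (542), are the parental types, so the F1 was PY FL / py fl.
The recombinant classes are PY fl and py FL: 30 + 27 = 57.
Recombination frequency = 57/1207 = 0.0472 ≈ 4.7%, i.e. 4.7 m.u.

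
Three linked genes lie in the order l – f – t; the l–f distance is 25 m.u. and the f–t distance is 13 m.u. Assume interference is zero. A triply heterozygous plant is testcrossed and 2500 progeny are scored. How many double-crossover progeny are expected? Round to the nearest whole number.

Map distances give recombination frequencies of 0.250 and 0.130 for the two intervals.
With no interference, expected double-crossover frequency = 0.250 × 0.130 = 0.03250.
Expected number = 0.03250 × 2500 = 81.25 ≈ 81.

81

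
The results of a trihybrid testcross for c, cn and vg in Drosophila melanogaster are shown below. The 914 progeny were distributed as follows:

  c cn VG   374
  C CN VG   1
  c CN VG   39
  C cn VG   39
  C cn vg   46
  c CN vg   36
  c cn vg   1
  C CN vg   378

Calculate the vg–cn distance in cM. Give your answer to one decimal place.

9.5 cM

The two most frequent reciprocal classes, C CN vg and c cn VG, are the parental types, so the F1 was C CN vg / c cn VG.
The two rarest classes, C CN VG and c cn vg, are the double crossovers. Comparing them with the parentals, only the vg allele has switched, so vg is the middle locus and the order is c – vg – cn.
Crossovers in the vg–cn interval produce the single-crossover classes C cn vg and c CN VG (46 + 39 = 85) plus the double crossovers (2).
RF(vg–cn) = (85 + 2) / 914 = 87/914 = 0.0952 → 9.5 cM.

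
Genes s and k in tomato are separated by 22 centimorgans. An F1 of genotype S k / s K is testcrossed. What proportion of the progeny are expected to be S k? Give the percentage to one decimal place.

39.0%

A map distance of 22 centimorgans corresponds to a recombination frequency of 0.220.
The F1 is S k / s K, so S k is a parental gamete class with expected frequency (1 − r)/2 = 0.780/2 = 0.3900.
That is 0.3900 = 39.0% of the progeny.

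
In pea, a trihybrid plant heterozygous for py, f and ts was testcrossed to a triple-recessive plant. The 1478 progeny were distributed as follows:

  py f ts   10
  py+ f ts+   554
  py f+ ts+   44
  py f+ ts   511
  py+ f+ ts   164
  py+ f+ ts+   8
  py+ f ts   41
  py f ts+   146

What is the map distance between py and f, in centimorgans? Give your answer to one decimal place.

22.2 centimorgans

The two most frequent reciprocal classes, py f+ ts and py+ f ts+, are the parental types, so the F1 was py f+ ts / py+ f ts+.
The two rarest classes, py f ts and py+ f+ ts+, are the double crossovers. Comparing them with the parentals, only the f allele has switched, so f is the middle locus and the order is py – f – ts.
Crossovers in the py–f interval produce the single-crossover classes py+ f+ ts and py f ts+ (164 + 146 = 310) plus the double crossovers (18).
RF(py–f) = (310 + 18) / 1478 = 328/1478 = 0.2219 → 22.2 centimorgans.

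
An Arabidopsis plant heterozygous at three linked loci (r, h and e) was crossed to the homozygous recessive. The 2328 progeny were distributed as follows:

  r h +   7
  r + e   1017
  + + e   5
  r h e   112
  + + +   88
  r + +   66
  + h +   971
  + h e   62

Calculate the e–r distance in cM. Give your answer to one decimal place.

The two most frequent reciprocal classes, r + e and + h +, are the parental types, so the F1 was r + e / + h +.
The two rarest classes, + + e and r h +, are the double crossovers. Comparing them with the parentals, only the r allele has switched, so r is the middle locus and the order is e – r – h.
Crossovers in the e–r interval produce the single-crossover classes r + + and + h e (66 + 62 = 128) plus the double crossovers (12).
RF(e–r) = (128 + 12) / 2328 = 140/2328 = 0.0601 → 6.0 cM.

6.0 cM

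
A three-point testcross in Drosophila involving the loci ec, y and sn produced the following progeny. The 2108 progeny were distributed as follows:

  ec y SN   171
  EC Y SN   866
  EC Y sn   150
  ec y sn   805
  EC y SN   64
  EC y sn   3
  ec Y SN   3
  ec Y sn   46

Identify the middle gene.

ec

The two most frequent reciprocal classes, EC Y SN and ec y sn, are the parental types, so the F1 was EC Y SN / ec y sn.
The two rarest classes, ec Y SN and EC y sn, are the double crossovers. Comparing them with the parentals, only the ec allele has switched, so ec is the middle locus and the order is sn – ec – y.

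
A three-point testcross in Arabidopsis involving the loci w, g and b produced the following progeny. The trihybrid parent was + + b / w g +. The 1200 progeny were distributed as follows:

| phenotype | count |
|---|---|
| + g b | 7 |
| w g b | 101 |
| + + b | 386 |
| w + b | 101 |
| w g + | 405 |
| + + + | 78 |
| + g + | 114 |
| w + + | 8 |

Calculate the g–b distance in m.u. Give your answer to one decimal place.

The two rarest classes, + g b and w + +, are the double crossovers. Comparing them with the parentals, only the g allele has switched, so g is the middle locus and the order is w – g – b.
Crossovers in the g–b interval produce the single-crossover classes + + + and w g b (78 + 101 = 179) plus the double crossovers (15).
RF(g–b) = (179 + 15) / 1200 = 194/1200 = 0.1617 → 16.2 m.u.

16.2 m.u.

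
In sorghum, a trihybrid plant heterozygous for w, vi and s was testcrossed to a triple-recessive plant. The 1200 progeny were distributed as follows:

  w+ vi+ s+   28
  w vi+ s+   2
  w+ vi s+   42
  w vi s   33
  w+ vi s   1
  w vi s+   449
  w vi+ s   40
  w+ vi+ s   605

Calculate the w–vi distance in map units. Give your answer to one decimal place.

7.1 map units

The two most frequent reciprocal classes, w vi s+ and w+ vi+ s, are the parental types, so the F1 was w vi s+ / w+ vi+ s.
The two rarest classes, w vi+ s+ and w+ vi s, are the double crossovers. Comparing them with the parentals, only the vi allele has switched, so vi is the middle locus and the order is s – vi – w.
Crossovers in the vi–w interval produce the single-crossover classes w+ vi s+ and w vi+ s (42 + 40 = 82) plus the double crossovers (3).
RF(vi–w) = (82 + 3) / 1200 = 85/1200 = 0.0708 → 7.1 map units.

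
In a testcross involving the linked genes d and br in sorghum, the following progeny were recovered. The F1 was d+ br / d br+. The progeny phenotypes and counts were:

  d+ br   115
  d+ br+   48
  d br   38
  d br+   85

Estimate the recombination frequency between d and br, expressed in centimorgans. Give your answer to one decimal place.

The recombinant classes are d+ br+ and d br: 48 + 38 = 86.
Recombination frequency = 86/286 = 0.3007 ≈ 30.1%, i.e. 30.1 centimorgans.

30.1 centimorgans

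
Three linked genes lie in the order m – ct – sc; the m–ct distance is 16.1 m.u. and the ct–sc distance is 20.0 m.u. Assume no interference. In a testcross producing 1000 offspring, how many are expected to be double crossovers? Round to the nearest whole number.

32

Map distances give recombination frequencies of 0.161 and 0.200 for the two intervals.
With no interference, expected double-crossover frequency = 0.161 × 0.200 = 0.03220.
Expected number = 0.03220 × 1000 = 32.20 ≈ 32.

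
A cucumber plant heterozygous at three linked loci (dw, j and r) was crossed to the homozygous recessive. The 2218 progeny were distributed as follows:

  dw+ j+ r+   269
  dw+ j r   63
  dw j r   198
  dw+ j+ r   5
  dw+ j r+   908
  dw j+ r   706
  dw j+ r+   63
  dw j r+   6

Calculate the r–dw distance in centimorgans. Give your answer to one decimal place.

6.2 centimorgans

The two most frequent reciprocal classes, dw j+ r and dw+ j r+, are the parental types, so the F1 was dw j+ r / dw+ j r+.
The two rarest classes, dw+ j+ r and dw j r+, are the double crossovers. Comparing them with the parentals, only the dw allele has switched, so dw is the middle locus and the order is r – dw – j.
Crossovers in the r–dw interval produce the single-crossover classes dw j+ r+ and dw+ j r (63 + 63 = 126) plus the double crossovers (11).
RF(r–dw) = (126 + 11) / 2218 = 137/2218 = 0.0618 → 6.2 centimorgans.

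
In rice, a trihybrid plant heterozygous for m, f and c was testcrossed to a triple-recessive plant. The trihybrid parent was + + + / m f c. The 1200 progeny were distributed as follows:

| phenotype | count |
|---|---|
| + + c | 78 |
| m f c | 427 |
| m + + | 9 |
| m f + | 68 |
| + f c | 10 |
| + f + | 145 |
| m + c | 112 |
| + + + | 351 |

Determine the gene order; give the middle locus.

The two rarest classes, m + + and + f c, are the double crossovers. Comparing them with the parentals, only the m allele has switched, so m is the middle locus and the order is c – m – f.

m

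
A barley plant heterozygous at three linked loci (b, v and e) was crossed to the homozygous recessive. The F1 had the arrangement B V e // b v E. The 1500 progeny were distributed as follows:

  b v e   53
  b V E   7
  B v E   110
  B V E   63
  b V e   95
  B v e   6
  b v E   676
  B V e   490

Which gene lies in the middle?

The two rarest classes, B v e and b V E, are the double crossovers. Comparing them with the parentals, only the v allele has switched, so v is the middle locus and the order is e – v – b.

v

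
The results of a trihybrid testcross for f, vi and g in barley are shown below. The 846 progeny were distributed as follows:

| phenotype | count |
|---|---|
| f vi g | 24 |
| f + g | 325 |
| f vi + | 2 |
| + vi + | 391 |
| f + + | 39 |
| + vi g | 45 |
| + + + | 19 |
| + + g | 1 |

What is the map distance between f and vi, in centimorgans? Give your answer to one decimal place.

5.4 centimorgans

The two most frequent reciprocal classes, f + g and + vi +, are the parental types, so the F1 was f + g / + vi +.
The two rarest classes, + + g and f vi +, are the double crossovers. Comparing them with the parentals, only the f allele has switched, so f is the middle locus and the order is vi – f – g.
Crossovers in the vi–f interval produce the single-crossover classes f vi g and + + + (24 + 19 = 43) plus the double crossovers (3).
RF(vi–f) = (43 + 3) / 846 = 46/846 = 0.0544 → 5.4 centimorgans.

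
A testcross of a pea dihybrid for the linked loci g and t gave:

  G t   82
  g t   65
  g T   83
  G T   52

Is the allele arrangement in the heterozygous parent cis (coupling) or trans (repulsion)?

The two most frequent classes are G t (82) and g T (83); these are the parental (non-recombinant) types.
So the F1 carried G t on one chromosome and g T on the other — the recessive alleles are on opposite chromosomes (trans / repulsion).

trans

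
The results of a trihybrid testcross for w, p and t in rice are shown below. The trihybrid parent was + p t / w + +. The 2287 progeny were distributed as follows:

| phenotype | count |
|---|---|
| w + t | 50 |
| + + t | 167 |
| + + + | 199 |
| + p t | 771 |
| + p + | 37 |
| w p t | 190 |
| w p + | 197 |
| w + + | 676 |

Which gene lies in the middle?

t

The two rarest classes, + p + and w + t, are the double crossovers. Comparing them with the parentals, only the t allele has switched, so t is the middle locus and the order is p – t – w.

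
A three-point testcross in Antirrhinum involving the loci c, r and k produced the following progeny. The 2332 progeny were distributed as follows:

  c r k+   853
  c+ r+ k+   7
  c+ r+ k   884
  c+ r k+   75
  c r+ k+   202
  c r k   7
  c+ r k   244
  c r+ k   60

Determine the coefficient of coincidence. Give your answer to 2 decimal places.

0.48

The two most frequent reciprocal classes, c r k+ and c+ r+ k, are the parental types, so the F1 was c r k+ / c+ r+ k.
The two rarest classes, c r k and c+ r+ k+, are the double crossovers. Comparing them with the parentals, only the k allele has switched, so k is the middle locus and the order is c – k – r.
c–k: (135 + 14)/2332 = 0.0639; k–r: (446 + 14)/2332 = 0.1973.
Expected DCO frequency = 0.0639 × 0.1973 ≈ 0.01261; observed = 14/2332 ≈ 0.00600.
Coefficient of coincidence = 0.00600/0.01261 ≈ 0.48.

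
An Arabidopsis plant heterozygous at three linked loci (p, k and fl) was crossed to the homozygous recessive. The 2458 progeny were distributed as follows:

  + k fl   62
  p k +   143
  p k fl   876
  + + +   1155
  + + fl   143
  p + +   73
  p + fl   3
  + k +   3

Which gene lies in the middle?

The two most frequent reciprocal classes, p k fl and + + +, are the parental types, so the F1 was p k fl / + + +.
The two rarest classes, p + fl and + k +, are the double crossovers. Comparing them with the parentals, only the k allele has switched, so k is the middle locus and the order is fl – k – p.

k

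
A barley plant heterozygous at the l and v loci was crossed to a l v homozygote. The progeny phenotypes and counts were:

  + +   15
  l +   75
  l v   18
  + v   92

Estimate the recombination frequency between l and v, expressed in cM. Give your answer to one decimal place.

The two most frequent classes, + v (92) and l + (75), are the parental types, so the F1 was + v / l +.
The recombinant classes are + + and l v: 15 + 18 = 33.
Recombination frequency = 33/200 = 0.1650 ≈ 16.5%, i.e. 16.5 cM.

16.5 cM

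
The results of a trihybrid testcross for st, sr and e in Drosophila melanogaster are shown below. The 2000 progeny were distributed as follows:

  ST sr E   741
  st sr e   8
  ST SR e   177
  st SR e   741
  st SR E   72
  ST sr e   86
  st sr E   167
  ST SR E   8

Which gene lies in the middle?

The two most frequent reciprocal classes, st SR e and ST sr E, are the parental types, so the F1 was st SR e / ST sr E.
The two rarest classes, st sr e and ST SR E, are the double crossovers. Comparing them with the parentals, only the sr allele has switched, so sr is the middle locus and the order is st – sr – e.

sr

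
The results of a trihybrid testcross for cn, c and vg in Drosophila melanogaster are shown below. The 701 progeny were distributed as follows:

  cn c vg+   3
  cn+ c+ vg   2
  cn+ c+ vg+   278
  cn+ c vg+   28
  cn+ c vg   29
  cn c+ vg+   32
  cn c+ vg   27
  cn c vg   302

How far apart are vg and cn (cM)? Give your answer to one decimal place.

9.4 cM

The two most frequent reciprocal classes, cn+ c+ vg+ and cn c vg, are the parental types, so the F1 was cn+ c+ vg+ / cn c vg.
The two rarest classes, cn+ c+ vg and cn c vg+, are the double crossovers. Comparing them with the parentals, only the vg allele has switched, so vg is the middle locus and the order is c – vg – cn.
Crossovers in the vg–cn interval produce the single-crossover classes cn c+ vg+ and cn+ c vg (32 + 29 = 61) plus the double crossovers (5).
RF(vg–cn) = (61 + 5) / 701 = 66/701 = 0.0942 → 9.4 cM.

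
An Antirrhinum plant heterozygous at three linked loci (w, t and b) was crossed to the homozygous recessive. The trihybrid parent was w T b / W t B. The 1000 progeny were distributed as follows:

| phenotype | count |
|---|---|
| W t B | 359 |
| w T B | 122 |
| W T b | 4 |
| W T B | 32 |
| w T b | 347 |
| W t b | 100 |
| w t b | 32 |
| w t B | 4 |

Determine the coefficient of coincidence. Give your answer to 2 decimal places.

0.48

The two rarest classes, W T b and w t B, are the double crossovers. Comparing them with the parentals, only the w allele has switched, so w is the middle locus and the order is b – w – t.
b–w: (222 + 8)/1000 = 0.2300; w–t: (64 + 8)/1000 = 0.0720.
Expected DCO frequency = 0.2300 × 0.0720 ≈ 0.01656; observed = 8/1000 ≈ 0.00800.
Coefficient of coincidence = 0.00800/0.01656 ≈ 0.48.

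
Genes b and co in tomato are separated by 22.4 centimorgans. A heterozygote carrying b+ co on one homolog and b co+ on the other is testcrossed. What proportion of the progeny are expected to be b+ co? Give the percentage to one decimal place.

38.8%

A map distance of 22.4 centimorgans corresponds to a recombination frequency of 0.224.
The F1 is b+ co / b co+, so b+ co is a parental gamete class with expected frequency (1 − r)/2 = 0.776/2 = 0.3880.
That is 0.3880 = 38.8% of the progeny.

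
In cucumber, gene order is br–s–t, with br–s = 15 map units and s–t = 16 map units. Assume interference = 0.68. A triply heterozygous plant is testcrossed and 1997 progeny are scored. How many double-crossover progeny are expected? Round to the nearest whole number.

Map distances give recombination frequencies of 0.150 and 0.160 for the two intervals.
With interference 0.68 (so coincidence = 0.32), expected double-crossover frequency = 0.150 × 0.160 × 0.32 = 0.00768.
Expected number = 0.00768 × 1997 = 15.34 ≈ 15.

15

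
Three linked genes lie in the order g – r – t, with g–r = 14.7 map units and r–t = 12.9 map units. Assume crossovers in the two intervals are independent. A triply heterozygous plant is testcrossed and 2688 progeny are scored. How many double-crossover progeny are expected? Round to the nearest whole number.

51

Map distances give recombination frequencies of 0.147 and 0.129 for the two intervals.
With no interference, expected double-crossover frequency = 0.147 × 0.129 = 0.01896.
Expected number = 0.01896 × 2688 = 50.97 ≈ 51.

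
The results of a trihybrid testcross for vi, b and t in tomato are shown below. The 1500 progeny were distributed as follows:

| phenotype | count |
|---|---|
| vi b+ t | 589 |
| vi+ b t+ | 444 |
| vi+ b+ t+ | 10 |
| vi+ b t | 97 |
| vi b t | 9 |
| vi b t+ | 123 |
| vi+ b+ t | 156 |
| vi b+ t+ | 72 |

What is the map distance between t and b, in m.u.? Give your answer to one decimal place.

12.5 m.u.

The two most frequent reciprocal classes, vi b+ t and vi+ b t+, are the parental types, so the F1 was vi b+ t / vi+ b t+.
The two rarest classes, vi b t and vi+ b+ t+, are the double crossovers. Comparing them with the parentals, only the b allele has switched, so b is the middle locus and the order is vi – b – t.
Crossovers in the b–t interval produce the single-crossover classes vi b+ t+ and vi+ b t (72 + 97 = 169) plus the double crossovers (19).
RF(b–t) = (169 + 19) / 1500 = 188/1500 = 0.1253 → 12.5 m.u.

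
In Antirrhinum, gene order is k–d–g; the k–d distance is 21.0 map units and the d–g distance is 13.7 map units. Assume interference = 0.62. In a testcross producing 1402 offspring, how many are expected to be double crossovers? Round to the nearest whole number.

Map distances give recombination frequencies of 0.210 and 0.137 for the two intervals.
With interference 0.62 (so coincidence = 0.38), expected double-crossover frequency = 0.210 × 0.137 × 0.38 = 0.01093.
Expected number = 0.01093 × 1402 = 15.33 ≈ 15.

15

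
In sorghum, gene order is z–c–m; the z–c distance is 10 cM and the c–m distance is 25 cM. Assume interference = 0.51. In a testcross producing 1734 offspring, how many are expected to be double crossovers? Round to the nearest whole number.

21

Map distances give recombination frequencies of 0.100 and 0.250 for the two intervals.
With interference 0.51 (so coincidence = 0.49), expected double-crossover frequency = 0.100 × 0.250 × 0.49 = 0.01225.
Expected number = 0.01225 × 1734 = 21.24 ≈ 21.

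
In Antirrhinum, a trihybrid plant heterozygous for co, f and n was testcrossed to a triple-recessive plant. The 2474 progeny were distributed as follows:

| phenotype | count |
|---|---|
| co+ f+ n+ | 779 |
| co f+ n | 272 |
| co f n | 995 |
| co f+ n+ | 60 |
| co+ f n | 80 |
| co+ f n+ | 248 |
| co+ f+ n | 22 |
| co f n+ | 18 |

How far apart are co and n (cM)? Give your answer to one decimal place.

The two most frequent reciprocal classes, co f n and co+ f+ n+, are the parental types, so the F1 was co f n / co+ f+ n+.
The two rarest classes, co f n+ and co+ f+ n, are the double crossovers. Comparing them with the parentals, only the n allele has switched, so n is the middle locus and the order is co – n – f.
Crossovers in the co–n interval produce the single-crossover classes co+ f n and co f+ n+ (80 + 60 = 140) plus the double crossovers (40).
RF(co–n) = (140 + 40) / 2474 = 180/2474 = 0.0728 → 7.3 cM.

7.3 cM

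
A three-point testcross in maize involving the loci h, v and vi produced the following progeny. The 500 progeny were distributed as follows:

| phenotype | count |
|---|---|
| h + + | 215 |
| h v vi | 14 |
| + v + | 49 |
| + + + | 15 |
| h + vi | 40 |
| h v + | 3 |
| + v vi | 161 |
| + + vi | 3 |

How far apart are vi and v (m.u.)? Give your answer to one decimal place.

19.0 m.u.

The two most frequent reciprocal classes, h + + and + v vi, are the parental types, so the F1 was h + + / + v vi.
The two rarest classes, h v + and + + vi, are the double crossovers. Comparing them with the parentals, only the v allele has switched, so v is the middle locus and the order is h – v – vi.
Crossovers in the v–vi interval produce the single-crossover classes h + vi and + v + (40 + 49 = 89) plus the double crossovers (6).
RF(v–vi) = (89 + 6) / 500 = 95/500 = 0.1900 → 19.0 m.u.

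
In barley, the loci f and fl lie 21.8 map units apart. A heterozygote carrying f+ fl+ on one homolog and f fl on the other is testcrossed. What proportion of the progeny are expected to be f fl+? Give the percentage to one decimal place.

10.9%

A map distance of 21.8 map units corresponds to a recombination frequency of 0.218.
The F1 is f+ fl+ / f fl, so f fl+ is a recombinant gamete class with expected frequency r/2 = 0.218/2 = 0.1090.
That is 0.1090 = 10.9% of the progeny.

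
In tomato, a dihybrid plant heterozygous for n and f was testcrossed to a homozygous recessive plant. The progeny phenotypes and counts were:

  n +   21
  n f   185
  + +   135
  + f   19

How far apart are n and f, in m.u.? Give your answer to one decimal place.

The two most frequent classes, + + (135) and n f (185), are the parental types, so the F1 was + + / n f.
The recombinant classes are + f and n +: 19 + 21 = 40.
Recombination frequency = 40/360 = 0.1111 ≈ 11.1%, i.e. 11.1 m.u.

11.1 m.u.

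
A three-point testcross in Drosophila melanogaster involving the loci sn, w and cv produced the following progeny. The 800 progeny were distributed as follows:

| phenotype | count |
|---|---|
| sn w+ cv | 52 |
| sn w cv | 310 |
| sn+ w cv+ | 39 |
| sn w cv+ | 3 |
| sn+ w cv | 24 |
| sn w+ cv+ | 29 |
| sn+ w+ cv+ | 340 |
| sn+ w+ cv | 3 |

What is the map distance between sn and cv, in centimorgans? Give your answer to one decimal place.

The two most frequent reciprocal classes, sn+ w+ cv+ and sn w cv, are the parental types, so the F1 was sn+ w+ cv+ / sn w cv.
The two rarest classes, sn+ w+ cv and sn w cv+, are the double crossovers. Comparing them with the parentals, only the cv allele has switched, so cv is the middle locus and the order is w – cv – sn.
Crossovers in the cv–sn interval produce the single-crossover classes sn w+ cv+ and sn+ w cv (29 + 24 = 53) plus the double crossovers (6).
RF(cv–sn) = (53 + 6) / 800 = 59/800 = 0.0737 → 7.4 centimorgans.

7.4 centimorgans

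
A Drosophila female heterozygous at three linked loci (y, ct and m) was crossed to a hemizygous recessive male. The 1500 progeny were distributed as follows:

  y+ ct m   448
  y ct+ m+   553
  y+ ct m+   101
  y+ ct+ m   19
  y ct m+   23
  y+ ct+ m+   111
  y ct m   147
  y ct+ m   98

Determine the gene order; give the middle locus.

ct

The two most frequent reciprocal classes, y+ ct m and y ct+ m+, are the parental types, so the F1 was y+ ct m / y ct+ m+.
The two rarest classes, y+ ct+ m and y ct m+, are the double crossovers. Comparing them with the parentals, only the ct allele has switched, so ct is the middle locus and the order is y – ct – m.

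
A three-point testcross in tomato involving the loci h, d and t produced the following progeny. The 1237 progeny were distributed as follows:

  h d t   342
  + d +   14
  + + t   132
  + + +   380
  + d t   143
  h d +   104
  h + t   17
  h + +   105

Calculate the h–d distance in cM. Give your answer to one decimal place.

The two most frequent reciprocal classes, + + + and h d t, are the parental types, so the F1 was + + + / h d t.
The two rarest classes, + d + and h + t, are the double crossovers. Comparing them with the parentals, only the d allele has switched, so d is the middle locus and the order is h – d – t.
Crossovers in the h–d interval produce the single-crossover classes h + + and + d t (105 + 143 = 248) plus the double crossovers (31).
RF(h–d) = (248 + 31) / 1237 = 279/1237 = 0.2255 → 22.6 cM.

22.6 cM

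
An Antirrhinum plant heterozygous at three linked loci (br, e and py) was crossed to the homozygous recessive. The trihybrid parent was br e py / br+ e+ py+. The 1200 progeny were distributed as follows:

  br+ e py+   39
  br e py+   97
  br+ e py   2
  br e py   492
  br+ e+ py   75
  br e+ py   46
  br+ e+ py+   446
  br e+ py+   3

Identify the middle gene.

br

The two rarest classes, br+ e py and br e+ py+, are the double crossovers. Comparing them with the parentals, only the br allele has switched, so br is the middle locus and the order is e – br – py.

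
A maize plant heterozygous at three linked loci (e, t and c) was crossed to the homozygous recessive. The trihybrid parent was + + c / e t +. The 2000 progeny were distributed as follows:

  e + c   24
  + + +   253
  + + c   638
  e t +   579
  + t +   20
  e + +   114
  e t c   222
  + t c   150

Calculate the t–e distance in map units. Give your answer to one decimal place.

15.4 map units

The two rarest classes, e + c and + t +, are the double crossovers. Comparing them with the parentals, only the e allele has switched, so e is the middle locus and the order is t – e – c.
Crossovers in the t–e interval produce the single-crossover classes + t c and e + + (150 + 114 = 264) plus the double crossovers (44).
RF(t–e) = (264 + 44) / 2000 = 308/2000 = 0.1540 → 15.4 map units.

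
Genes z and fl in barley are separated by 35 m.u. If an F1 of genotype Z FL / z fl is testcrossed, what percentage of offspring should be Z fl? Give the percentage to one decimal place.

A map distance of 35 m.u. corresponds to a recombination frequency of 0.350.
The F1 is Z FL / z fl, so Z fl is a recombinant gamete class with expected frequency r/2 = 0.350/2 = 0.1750.
That is 0.1750 = 17.5% of the progeny.

17.5%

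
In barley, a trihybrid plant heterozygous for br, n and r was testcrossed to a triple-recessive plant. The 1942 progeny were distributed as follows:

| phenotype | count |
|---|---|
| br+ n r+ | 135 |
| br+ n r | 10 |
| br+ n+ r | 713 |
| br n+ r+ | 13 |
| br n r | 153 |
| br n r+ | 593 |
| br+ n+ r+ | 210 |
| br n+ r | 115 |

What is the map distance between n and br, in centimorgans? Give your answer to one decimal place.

14.1 centimorgans

The two most frequent reciprocal classes, br+ n+ r and br n r+, are the parental types, so the F1 was br+ n+ r / br n r+.
The two rarest classes, br+ n r and br n+ r+, are the double crossovers. Comparing them with the parentals, only the n allele has switched, so n is the middle locus and the order is br – n – r.
Crossovers in the br–n interval produce the single-crossover classes br n+ r and br+ n r+ (115 + 135 = 250) plus the double crossovers (23).
RF(br–n) = (250 + 23) / 1942 = 273/1942 = 0.1406 → 14.1 centimorgans.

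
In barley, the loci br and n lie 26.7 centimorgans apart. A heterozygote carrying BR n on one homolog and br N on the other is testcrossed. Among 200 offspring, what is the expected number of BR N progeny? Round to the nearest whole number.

27

A map distance of 26.7 centimorgans corresponds to a recombination frequency of 0.267.
The F1 is BR n / br N, so BR N is a recombinant gamete class with expected frequency r/2 = 0.267/2 = 0.1335.
Expected number = 0.1335 × 200 = 26.70 ≈ 27.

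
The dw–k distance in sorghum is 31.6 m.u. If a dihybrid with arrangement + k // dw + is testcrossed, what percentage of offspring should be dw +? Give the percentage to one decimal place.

34.2%

A map distance of 31.6 m.u. corresponds to a recombination frequency of 0.316.
The F1 is + k / dw +, so dw + is a parental gamete class with expected frequency (1 − r)/2 = 0.684/2 = 0.3420.
That is 0.3420 = 34.2% of the progeny.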